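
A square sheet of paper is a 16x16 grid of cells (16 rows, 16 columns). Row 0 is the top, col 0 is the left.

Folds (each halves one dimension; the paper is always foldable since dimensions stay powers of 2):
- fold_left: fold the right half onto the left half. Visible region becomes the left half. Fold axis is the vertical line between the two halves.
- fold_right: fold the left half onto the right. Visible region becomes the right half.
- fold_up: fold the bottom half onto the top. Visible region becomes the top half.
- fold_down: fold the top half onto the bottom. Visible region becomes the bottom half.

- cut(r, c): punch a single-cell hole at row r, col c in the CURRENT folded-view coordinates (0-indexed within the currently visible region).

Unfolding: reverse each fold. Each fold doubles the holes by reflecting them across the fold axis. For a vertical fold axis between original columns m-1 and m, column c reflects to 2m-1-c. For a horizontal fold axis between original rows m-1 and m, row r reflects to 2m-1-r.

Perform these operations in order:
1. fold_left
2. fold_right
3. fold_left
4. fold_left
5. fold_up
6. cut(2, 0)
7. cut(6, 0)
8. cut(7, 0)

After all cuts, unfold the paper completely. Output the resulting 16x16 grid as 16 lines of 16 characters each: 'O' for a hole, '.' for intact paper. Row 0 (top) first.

Answer: ................
................
OOOOOOOOOOOOOOOO
................
................
................
OOOOOOOOOOOOOOOO
OOOOOOOOOOOOOOOO
OOOOOOOOOOOOOOOO
OOOOOOOOOOOOOOOO
................
................
................
OOOOOOOOOOOOOOOO
................
................

Derivation:
Op 1 fold_left: fold axis v@8; visible region now rows[0,16) x cols[0,8) = 16x8
Op 2 fold_right: fold axis v@4; visible region now rows[0,16) x cols[4,8) = 16x4
Op 3 fold_left: fold axis v@6; visible region now rows[0,16) x cols[4,6) = 16x2
Op 4 fold_left: fold axis v@5; visible region now rows[0,16) x cols[4,5) = 16x1
Op 5 fold_up: fold axis h@8; visible region now rows[0,8) x cols[4,5) = 8x1
Op 6 cut(2, 0): punch at orig (2,4); cuts so far [(2, 4)]; region rows[0,8) x cols[4,5) = 8x1
Op 7 cut(6, 0): punch at orig (6,4); cuts so far [(2, 4), (6, 4)]; region rows[0,8) x cols[4,5) = 8x1
Op 8 cut(7, 0): punch at orig (7,4); cuts so far [(2, 4), (6, 4), (7, 4)]; region rows[0,8) x cols[4,5) = 8x1
Unfold 1 (reflect across h@8): 6 holes -> [(2, 4), (6, 4), (7, 4), (8, 4), (9, 4), (13, 4)]
Unfold 2 (reflect across v@5): 12 holes -> [(2, 4), (2, 5), (6, 4), (6, 5), (7, 4), (7, 5), (8, 4), (8, 5), (9, 4), (9, 5), (13, 4), (13, 5)]
Unfold 3 (reflect across v@6): 24 holes -> [(2, 4), (2, 5), (2, 6), (2, 7), (6, 4), (6, 5), (6, 6), (6, 7), (7, 4), (7, 5), (7, 6), (7, 7), (8, 4), (8, 5), (8, 6), (8, 7), (9, 4), (9, 5), (9, 6), (9, 7), (13, 4), (13, 5), (13, 6), (13, 7)]
Unfold 4 (reflect across v@4): 48 holes -> [(2, 0), (2, 1), (2, 2), (2, 3), (2, 4), (2, 5), (2, 6), (2, 7), (6, 0), (6, 1), (6, 2), (6, 3), (6, 4), (6, 5), (6, 6), (6, 7), (7, 0), (7, 1), (7, 2), (7, 3), (7, 4), (7, 5), (7, 6), (7, 7), (8, 0), (8, 1), (8, 2), (8, 3), (8, 4), (8, 5), (8, 6), (8, 7), (9, 0), (9, 1), (9, 2), (9, 3), (9, 4), (9, 5), (9, 6), (9, 7), (13, 0), (13, 1), (13, 2), (13, 3), (13, 4), (13, 5), (13, 6), (13, 7)]
Unfold 5 (reflect across v@8): 96 holes -> [(2, 0), (2, 1), (2, 2), (2, 3), (2, 4), (2, 5), (2, 6), (2, 7), (2, 8), (2, 9), (2, 10), (2, 11), (2, 12), (2, 13), (2, 14), (2, 15), (6, 0), (6, 1), (6, 2), (6, 3), (6, 4), (6, 5), (6, 6), (6, 7), (6, 8), (6, 9), (6, 10), (6, 11), (6, 12), (6, 13), (6, 14), (6, 15), (7, 0), (7, 1), (7, 2), (7, 3), (7, 4), (7, 5), (7, 6), (7, 7), (7, 8), (7, 9), (7, 10), (7, 11), (7, 12), (7, 13), (7, 14), (7, 15), (8, 0), (8, 1), (8, 2), (8, 3), (8, 4), (8, 5), (8, 6), (8, 7), (8, 8), (8, 9), (8, 10), (8, 11), (8, 12), (8, 13), (8, 14), (8, 15), (9, 0), (9, 1), (9, 2), (9, 3), (9, 4), (9, 5), (9, 6), (9, 7), (9, 8), (9, 9), (9, 10), (9, 11), (9, 12), (9, 13), (9, 14), (9, 15), (13, 0), (13, 1), (13, 2), (13, 3), (13, 4), (13, 5), (13, 6), (13, 7), (13, 8), (13, 9), (13, 10), (13, 11), (13, 12), (13, 13), (13, 14), (13, 15)]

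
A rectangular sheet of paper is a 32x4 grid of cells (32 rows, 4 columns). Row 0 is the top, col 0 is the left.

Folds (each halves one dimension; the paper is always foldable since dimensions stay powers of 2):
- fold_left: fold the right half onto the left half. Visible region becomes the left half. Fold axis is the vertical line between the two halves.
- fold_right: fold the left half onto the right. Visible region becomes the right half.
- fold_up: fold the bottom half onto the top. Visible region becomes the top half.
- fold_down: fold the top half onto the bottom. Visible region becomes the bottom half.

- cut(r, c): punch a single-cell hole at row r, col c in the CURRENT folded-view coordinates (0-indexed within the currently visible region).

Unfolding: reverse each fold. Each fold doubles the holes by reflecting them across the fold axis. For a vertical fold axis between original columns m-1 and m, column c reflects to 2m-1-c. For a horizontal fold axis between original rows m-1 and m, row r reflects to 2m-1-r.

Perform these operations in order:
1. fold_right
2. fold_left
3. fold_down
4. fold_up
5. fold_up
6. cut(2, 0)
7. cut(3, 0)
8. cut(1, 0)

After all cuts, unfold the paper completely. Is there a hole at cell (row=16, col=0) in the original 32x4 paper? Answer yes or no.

Op 1 fold_right: fold axis v@2; visible region now rows[0,32) x cols[2,4) = 32x2
Op 2 fold_left: fold axis v@3; visible region now rows[0,32) x cols[2,3) = 32x1
Op 3 fold_down: fold axis h@16; visible region now rows[16,32) x cols[2,3) = 16x1
Op 4 fold_up: fold axis h@24; visible region now rows[16,24) x cols[2,3) = 8x1
Op 5 fold_up: fold axis h@20; visible region now rows[16,20) x cols[2,3) = 4x1
Op 6 cut(2, 0): punch at orig (18,2); cuts so far [(18, 2)]; region rows[16,20) x cols[2,3) = 4x1
Op 7 cut(3, 0): punch at orig (19,2); cuts so far [(18, 2), (19, 2)]; region rows[16,20) x cols[2,3) = 4x1
Op 8 cut(1, 0): punch at orig (17,2); cuts so far [(17, 2), (18, 2), (19, 2)]; region rows[16,20) x cols[2,3) = 4x1
Unfold 1 (reflect across h@20): 6 holes -> [(17, 2), (18, 2), (19, 2), (20, 2), (21, 2), (22, 2)]
Unfold 2 (reflect across h@24): 12 holes -> [(17, 2), (18, 2), (19, 2), (20, 2), (21, 2), (22, 2), (25, 2), (26, 2), (27, 2), (28, 2), (29, 2), (30, 2)]
Unfold 3 (reflect across h@16): 24 holes -> [(1, 2), (2, 2), (3, 2), (4, 2), (5, 2), (6, 2), (9, 2), (10, 2), (11, 2), (12, 2), (13, 2), (14, 2), (17, 2), (18, 2), (19, 2), (20, 2), (21, 2), (22, 2), (25, 2), (26, 2), (27, 2), (28, 2), (29, 2), (30, 2)]
Unfold 4 (reflect across v@3): 48 holes -> [(1, 2), (1, 3), (2, 2), (2, 3), (3, 2), (3, 3), (4, 2), (4, 3), (5, 2), (5, 3), (6, 2), (6, 3), (9, 2), (9, 3), (10, 2), (10, 3), (11, 2), (11, 3), (12, 2), (12, 3), (13, 2), (13, 3), (14, 2), (14, 3), (17, 2), (17, 3), (18, 2), (18, 3), (19, 2), (19, 3), (20, 2), (20, 3), (21, 2), (21, 3), (22, 2), (22, 3), (25, 2), (25, 3), (26, 2), (26, 3), (27, 2), (27, 3), (28, 2), (28, 3), (29, 2), (29, 3), (30, 2), (30, 3)]
Unfold 5 (reflect across v@2): 96 holes -> [(1, 0), (1, 1), (1, 2), (1, 3), (2, 0), (2, 1), (2, 2), (2, 3), (3, 0), (3, 1), (3, 2), (3, 3), (4, 0), (4, 1), (4, 2), (4, 3), (5, 0), (5, 1), (5, 2), (5, 3), (6, 0), (6, 1), (6, 2), (6, 3), (9, 0), (9, 1), (9, 2), (9, 3), (10, 0), (10, 1), (10, 2), (10, 3), (11, 0), (11, 1), (11, 2), (11, 3), (12, 0), (12, 1), (12, 2), (12, 3), (13, 0), (13, 1), (13, 2), (13, 3), (14, 0), (14, 1), (14, 2), (14, 3), (17, 0), (17, 1), (17, 2), (17, 3), (18, 0), (18, 1), (18, 2), (18, 3), (19, 0), (19, 1), (19, 2), (19, 3), (20, 0), (20, 1), (20, 2), (20, 3), (21, 0), (21, 1), (21, 2), (21, 3), (22, 0), (22, 1), (22, 2), (22, 3), (25, 0), (25, 1), (25, 2), (25, 3), (26, 0), (26, 1), (26, 2), (26, 3), (27, 0), (27, 1), (27, 2), (27, 3), (28, 0), (28, 1), (28, 2), (28, 3), (29, 0), (29, 1), (29, 2), (29, 3), (30, 0), (30, 1), (30, 2), (30, 3)]
Holes: [(1, 0), (1, 1), (1, 2), (1, 3), (2, 0), (2, 1), (2, 2), (2, 3), (3, 0), (3, 1), (3, 2), (3, 3), (4, 0), (4, 1), (4, 2), (4, 3), (5, 0), (5, 1), (5, 2), (5, 3), (6, 0), (6, 1), (6, 2), (6, 3), (9, 0), (9, 1), (9, 2), (9, 3), (10, 0), (10, 1), (10, 2), (10, 3), (11, 0), (11, 1), (11, 2), (11, 3), (12, 0), (12, 1), (12, 2), (12, 3), (13, 0), (13, 1), (13, 2), (13, 3), (14, 0), (14, 1), (14, 2), (14, 3), (17, 0), (17, 1), (17, 2), (17, 3), (18, 0), (18, 1), (18, 2), (18, 3), (19, 0), (19, 1), (19, 2), (19, 3), (20, 0), (20, 1), (20, 2), (20, 3), (21, 0), (21, 1), (21, 2), (21, 3), (22, 0), (22, 1), (22, 2), (22, 3), (25, 0), (25, 1), (25, 2), (25, 3), (26, 0), (26, 1), (26, 2), (26, 3), (27, 0), (27, 1), (27, 2), (27, 3), (28, 0), (28, 1), (28, 2), (28, 3), (29, 0), (29, 1), (29, 2), (29, 3), (30, 0), (30, 1), (30, 2), (30, 3)]

Answer: no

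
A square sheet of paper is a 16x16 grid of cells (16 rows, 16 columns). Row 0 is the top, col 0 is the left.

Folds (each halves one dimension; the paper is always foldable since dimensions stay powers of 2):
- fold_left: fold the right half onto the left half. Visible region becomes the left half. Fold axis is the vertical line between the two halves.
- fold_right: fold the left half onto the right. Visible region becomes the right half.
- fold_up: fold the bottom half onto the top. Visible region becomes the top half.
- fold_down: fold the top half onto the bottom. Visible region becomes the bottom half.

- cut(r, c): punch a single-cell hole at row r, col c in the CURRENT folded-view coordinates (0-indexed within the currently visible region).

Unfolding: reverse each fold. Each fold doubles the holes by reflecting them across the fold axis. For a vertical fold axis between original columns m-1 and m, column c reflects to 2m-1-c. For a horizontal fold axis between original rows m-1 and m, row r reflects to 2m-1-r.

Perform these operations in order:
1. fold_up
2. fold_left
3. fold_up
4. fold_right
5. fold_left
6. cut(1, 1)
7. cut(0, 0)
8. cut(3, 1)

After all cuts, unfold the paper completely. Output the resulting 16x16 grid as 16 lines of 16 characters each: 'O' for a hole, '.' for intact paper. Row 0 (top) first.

Op 1 fold_up: fold axis h@8; visible region now rows[0,8) x cols[0,16) = 8x16
Op 2 fold_left: fold axis v@8; visible region now rows[0,8) x cols[0,8) = 8x8
Op 3 fold_up: fold axis h@4; visible region now rows[0,4) x cols[0,8) = 4x8
Op 4 fold_right: fold axis v@4; visible region now rows[0,4) x cols[4,8) = 4x4
Op 5 fold_left: fold axis v@6; visible region now rows[0,4) x cols[4,6) = 4x2
Op 6 cut(1, 1): punch at orig (1,5); cuts so far [(1, 5)]; region rows[0,4) x cols[4,6) = 4x2
Op 7 cut(0, 0): punch at orig (0,4); cuts so far [(0, 4), (1, 5)]; region rows[0,4) x cols[4,6) = 4x2
Op 8 cut(3, 1): punch at orig (3,5); cuts so far [(0, 4), (1, 5), (3, 5)]; region rows[0,4) x cols[4,6) = 4x2
Unfold 1 (reflect across v@6): 6 holes -> [(0, 4), (0, 7), (1, 5), (1, 6), (3, 5), (3, 6)]
Unfold 2 (reflect across v@4): 12 holes -> [(0, 0), (0, 3), (0, 4), (0, 7), (1, 1), (1, 2), (1, 5), (1, 6), (3, 1), (3, 2), (3, 5), (3, 6)]
Unfold 3 (reflect across h@4): 24 holes -> [(0, 0), (0, 3), (0, 4), (0, 7), (1, 1), (1, 2), (1, 5), (1, 6), (3, 1), (3, 2), (3, 5), (3, 6), (4, 1), (4, 2), (4, 5), (4, 6), (6, 1), (6, 2), (6, 5), (6, 6), (7, 0), (7, 3), (7, 4), (7, 7)]
Unfold 4 (reflect across v@8): 48 holes -> [(0, 0), (0, 3), (0, 4), (0, 7), (0, 8), (0, 11), (0, 12), (0, 15), (1, 1), (1, 2), (1, 5), (1, 6), (1, 9), (1, 10), (1, 13), (1, 14), (3, 1), (3, 2), (3, 5), (3, 6), (3, 9), (3, 10), (3, 13), (3, 14), (4, 1), (4, 2), (4, 5), (4, 6), (4, 9), (4, 10), (4, 13), (4, 14), (6, 1), (6, 2), (6, 5), (6, 6), (6, 9), (6, 10), (6, 13), (6, 14), (7, 0), (7, 3), (7, 4), (7, 7), (7, 8), (7, 11), (7, 12), (7, 15)]
Unfold 5 (reflect across h@8): 96 holes -> [(0, 0), (0, 3), (0, 4), (0, 7), (0, 8), (0, 11), (0, 12), (0, 15), (1, 1), (1, 2), (1, 5), (1, 6), (1, 9), (1, 10), (1, 13), (1, 14), (3, 1), (3, 2), (3, 5), (3, 6), (3, 9), (3, 10), (3, 13), (3, 14), (4, 1), (4, 2), (4, 5), (4, 6), (4, 9), (4, 10), (4, 13), (4, 14), (6, 1), (6, 2), (6, 5), (6, 6), (6, 9), (6, 10), (6, 13), (6, 14), (7, 0), (7, 3), (7, 4), (7, 7), (7, 8), (7, 11), (7, 12), (7, 15), (8, 0), (8, 3), (8, 4), (8, 7), (8, 8), (8, 11), (8, 12), (8, 15), (9, 1), (9, 2), (9, 5), (9, 6), (9, 9), (9, 10), (9, 13), (9, 14), (11, 1), (11, 2), (11, 5), (11, 6), (11, 9), (11, 10), (11, 13), (11, 14), (12, 1), (12, 2), (12, 5), (12, 6), (12, 9), (12, 10), (12, 13), (12, 14), (14, 1), (14, 2), (14, 5), (14, 6), (14, 9), (14, 10), (14, 13), (14, 14), (15, 0), (15, 3), (15, 4), (15, 7), (15, 8), (15, 11), (15, 12), (15, 15)]

Answer: O..OO..OO..OO..O
.OO..OO..OO..OO.
................
.OO..OO..OO..OO.
.OO..OO..OO..OO.
................
.OO..OO..OO..OO.
O..OO..OO..OO..O
O..OO..OO..OO..O
.OO..OO..OO..OO.
................
.OO..OO..OO..OO.
.OO..OO..OO..OO.
................
.OO..OO..OO..OO.
O..OO..OO..OO..O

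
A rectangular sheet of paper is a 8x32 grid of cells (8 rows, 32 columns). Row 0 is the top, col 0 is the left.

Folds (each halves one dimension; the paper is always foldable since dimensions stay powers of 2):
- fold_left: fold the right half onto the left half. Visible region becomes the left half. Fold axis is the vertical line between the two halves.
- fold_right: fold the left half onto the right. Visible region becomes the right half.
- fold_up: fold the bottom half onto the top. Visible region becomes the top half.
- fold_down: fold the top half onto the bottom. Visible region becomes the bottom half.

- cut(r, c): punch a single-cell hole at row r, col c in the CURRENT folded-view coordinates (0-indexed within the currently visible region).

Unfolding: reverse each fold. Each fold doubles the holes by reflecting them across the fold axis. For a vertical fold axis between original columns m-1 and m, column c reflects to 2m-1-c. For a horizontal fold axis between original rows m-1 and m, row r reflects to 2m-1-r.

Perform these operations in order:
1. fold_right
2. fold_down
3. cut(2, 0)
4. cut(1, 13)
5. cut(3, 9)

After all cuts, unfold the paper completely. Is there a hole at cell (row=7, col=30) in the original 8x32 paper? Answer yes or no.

Op 1 fold_right: fold axis v@16; visible region now rows[0,8) x cols[16,32) = 8x16
Op 2 fold_down: fold axis h@4; visible region now rows[4,8) x cols[16,32) = 4x16
Op 3 cut(2, 0): punch at orig (6,16); cuts so far [(6, 16)]; region rows[4,8) x cols[16,32) = 4x16
Op 4 cut(1, 13): punch at orig (5,29); cuts so far [(5, 29), (6, 16)]; region rows[4,8) x cols[16,32) = 4x16
Op 5 cut(3, 9): punch at orig (7,25); cuts so far [(5, 29), (6, 16), (7, 25)]; region rows[4,8) x cols[16,32) = 4x16
Unfold 1 (reflect across h@4): 6 holes -> [(0, 25), (1, 16), (2, 29), (5, 29), (6, 16), (7, 25)]
Unfold 2 (reflect across v@16): 12 holes -> [(0, 6), (0, 25), (1, 15), (1, 16), (2, 2), (2, 29), (5, 2), (5, 29), (6, 15), (6, 16), (7, 6), (7, 25)]
Holes: [(0, 6), (0, 25), (1, 15), (1, 16), (2, 2), (2, 29), (5, 2), (5, 29), (6, 15), (6, 16), (7, 6), (7, 25)]

Answer: no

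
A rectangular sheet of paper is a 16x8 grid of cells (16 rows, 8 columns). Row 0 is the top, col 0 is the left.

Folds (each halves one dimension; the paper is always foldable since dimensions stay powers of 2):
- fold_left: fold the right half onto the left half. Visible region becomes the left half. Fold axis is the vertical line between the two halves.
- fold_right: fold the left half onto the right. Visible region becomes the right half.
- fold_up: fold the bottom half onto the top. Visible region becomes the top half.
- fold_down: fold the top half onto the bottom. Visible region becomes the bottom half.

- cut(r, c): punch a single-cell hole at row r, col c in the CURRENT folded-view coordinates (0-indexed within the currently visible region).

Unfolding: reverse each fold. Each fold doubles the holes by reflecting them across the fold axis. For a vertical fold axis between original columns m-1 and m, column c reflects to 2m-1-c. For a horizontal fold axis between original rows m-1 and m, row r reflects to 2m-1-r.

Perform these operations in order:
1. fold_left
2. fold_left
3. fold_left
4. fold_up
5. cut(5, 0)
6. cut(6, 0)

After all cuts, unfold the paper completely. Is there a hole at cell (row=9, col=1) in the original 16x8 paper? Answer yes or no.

Op 1 fold_left: fold axis v@4; visible region now rows[0,16) x cols[0,4) = 16x4
Op 2 fold_left: fold axis v@2; visible region now rows[0,16) x cols[0,2) = 16x2
Op 3 fold_left: fold axis v@1; visible region now rows[0,16) x cols[0,1) = 16x1
Op 4 fold_up: fold axis h@8; visible region now rows[0,8) x cols[0,1) = 8x1
Op 5 cut(5, 0): punch at orig (5,0); cuts so far [(5, 0)]; region rows[0,8) x cols[0,1) = 8x1
Op 6 cut(6, 0): punch at orig (6,0); cuts so far [(5, 0), (6, 0)]; region rows[0,8) x cols[0,1) = 8x1
Unfold 1 (reflect across h@8): 4 holes -> [(5, 0), (6, 0), (9, 0), (10, 0)]
Unfold 2 (reflect across v@1): 8 holes -> [(5, 0), (5, 1), (6, 0), (6, 1), (9, 0), (9, 1), (10, 0), (10, 1)]
Unfold 3 (reflect across v@2): 16 holes -> [(5, 0), (5, 1), (5, 2), (5, 3), (6, 0), (6, 1), (6, 2), (6, 3), (9, 0), (9, 1), (9, 2), (9, 3), (10, 0), (10, 1), (10, 2), (10, 3)]
Unfold 4 (reflect across v@4): 32 holes -> [(5, 0), (5, 1), (5, 2), (5, 3), (5, 4), (5, 5), (5, 6), (5, 7), (6, 0), (6, 1), (6, 2), (6, 3), (6, 4), (6, 5), (6, 6), (6, 7), (9, 0), (9, 1), (9, 2), (9, 3), (9, 4), (9, 5), (9, 6), (9, 7), (10, 0), (10, 1), (10, 2), (10, 3), (10, 4), (10, 5), (10, 6), (10, 7)]
Holes: [(5, 0), (5, 1), (5, 2), (5, 3), (5, 4), (5, 5), (5, 6), (5, 7), (6, 0), (6, 1), (6, 2), (6, 3), (6, 4), (6, 5), (6, 6), (6, 7), (9, 0), (9, 1), (9, 2), (9, 3), (9, 4), (9, 5), (9, 6), (9, 7), (10, 0), (10, 1), (10, 2), (10, 3), (10, 4), (10, 5), (10, 6), (10, 7)]

Answer: yes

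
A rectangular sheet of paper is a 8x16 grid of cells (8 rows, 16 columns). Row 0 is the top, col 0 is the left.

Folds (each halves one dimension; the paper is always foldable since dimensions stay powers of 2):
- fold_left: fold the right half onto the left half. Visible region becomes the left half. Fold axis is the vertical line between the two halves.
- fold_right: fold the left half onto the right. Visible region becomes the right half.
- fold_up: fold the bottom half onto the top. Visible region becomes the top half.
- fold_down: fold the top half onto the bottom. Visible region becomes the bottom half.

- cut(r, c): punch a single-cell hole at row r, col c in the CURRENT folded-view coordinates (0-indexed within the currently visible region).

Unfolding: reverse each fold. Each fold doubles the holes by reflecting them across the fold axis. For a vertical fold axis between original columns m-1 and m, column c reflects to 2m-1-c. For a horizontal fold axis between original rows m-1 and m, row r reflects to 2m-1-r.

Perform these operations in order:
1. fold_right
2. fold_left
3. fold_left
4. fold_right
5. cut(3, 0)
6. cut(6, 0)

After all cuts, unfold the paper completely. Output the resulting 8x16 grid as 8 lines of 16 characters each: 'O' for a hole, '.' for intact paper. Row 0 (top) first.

Op 1 fold_right: fold axis v@8; visible region now rows[0,8) x cols[8,16) = 8x8
Op 2 fold_left: fold axis v@12; visible region now rows[0,8) x cols[8,12) = 8x4
Op 3 fold_left: fold axis v@10; visible region now rows[0,8) x cols[8,10) = 8x2
Op 4 fold_right: fold axis v@9; visible region now rows[0,8) x cols[9,10) = 8x1
Op 5 cut(3, 0): punch at orig (3,9); cuts so far [(3, 9)]; region rows[0,8) x cols[9,10) = 8x1
Op 6 cut(6, 0): punch at orig (6,9); cuts so far [(3, 9), (6, 9)]; region rows[0,8) x cols[9,10) = 8x1
Unfold 1 (reflect across v@9): 4 holes -> [(3, 8), (3, 9), (6, 8), (6, 9)]
Unfold 2 (reflect across v@10): 8 holes -> [(3, 8), (3, 9), (3, 10), (3, 11), (6, 8), (6, 9), (6, 10), (6, 11)]
Unfold 3 (reflect across v@12): 16 holes -> [(3, 8), (3, 9), (3, 10), (3, 11), (3, 12), (3, 13), (3, 14), (3, 15), (6, 8), (6, 9), (6, 10), (6, 11), (6, 12), (6, 13), (6, 14), (6, 15)]
Unfold 4 (reflect across v@8): 32 holes -> [(3, 0), (3, 1), (3, 2), (3, 3), (3, 4), (3, 5), (3, 6), (3, 7), (3, 8), (3, 9), (3, 10), (3, 11), (3, 12), (3, 13), (3, 14), (3, 15), (6, 0), (6, 1), (6, 2), (6, 3), (6, 4), (6, 5), (6, 6), (6, 7), (6, 8), (6, 9), (6, 10), (6, 11), (6, 12), (6, 13), (6, 14), (6, 15)]

Answer: ................
................
................
OOOOOOOOOOOOOOOO
................
................
OOOOOOOOOOOOOOOO
................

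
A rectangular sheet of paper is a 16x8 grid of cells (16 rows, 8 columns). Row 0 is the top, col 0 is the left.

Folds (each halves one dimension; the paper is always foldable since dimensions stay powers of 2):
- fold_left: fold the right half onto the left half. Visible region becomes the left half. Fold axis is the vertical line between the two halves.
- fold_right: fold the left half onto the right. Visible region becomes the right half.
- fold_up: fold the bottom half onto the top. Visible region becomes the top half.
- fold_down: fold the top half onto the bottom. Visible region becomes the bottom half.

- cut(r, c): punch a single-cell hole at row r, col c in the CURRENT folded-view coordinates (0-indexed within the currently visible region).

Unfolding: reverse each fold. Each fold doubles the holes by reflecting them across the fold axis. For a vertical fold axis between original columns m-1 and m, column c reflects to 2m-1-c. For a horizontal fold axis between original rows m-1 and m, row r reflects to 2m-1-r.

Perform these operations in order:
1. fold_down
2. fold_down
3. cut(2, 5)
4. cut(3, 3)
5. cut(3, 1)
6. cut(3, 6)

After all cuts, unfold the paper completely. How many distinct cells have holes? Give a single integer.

Op 1 fold_down: fold axis h@8; visible region now rows[8,16) x cols[0,8) = 8x8
Op 2 fold_down: fold axis h@12; visible region now rows[12,16) x cols[0,8) = 4x8
Op 3 cut(2, 5): punch at orig (14,5); cuts so far [(14, 5)]; region rows[12,16) x cols[0,8) = 4x8
Op 4 cut(3, 3): punch at orig (15,3); cuts so far [(14, 5), (15, 3)]; region rows[12,16) x cols[0,8) = 4x8
Op 5 cut(3, 1): punch at orig (15,1); cuts so far [(14, 5), (15, 1), (15, 3)]; region rows[12,16) x cols[0,8) = 4x8
Op 6 cut(3, 6): punch at orig (15,6); cuts so far [(14, 5), (15, 1), (15, 3), (15, 6)]; region rows[12,16) x cols[0,8) = 4x8
Unfold 1 (reflect across h@12): 8 holes -> [(8, 1), (8, 3), (8, 6), (9, 5), (14, 5), (15, 1), (15, 3), (15, 6)]
Unfold 2 (reflect across h@8): 16 holes -> [(0, 1), (0, 3), (0, 6), (1, 5), (6, 5), (7, 1), (7, 3), (7, 6), (8, 1), (8, 3), (8, 6), (9, 5), (14, 5), (15, 1), (15, 3), (15, 6)]

Answer: 16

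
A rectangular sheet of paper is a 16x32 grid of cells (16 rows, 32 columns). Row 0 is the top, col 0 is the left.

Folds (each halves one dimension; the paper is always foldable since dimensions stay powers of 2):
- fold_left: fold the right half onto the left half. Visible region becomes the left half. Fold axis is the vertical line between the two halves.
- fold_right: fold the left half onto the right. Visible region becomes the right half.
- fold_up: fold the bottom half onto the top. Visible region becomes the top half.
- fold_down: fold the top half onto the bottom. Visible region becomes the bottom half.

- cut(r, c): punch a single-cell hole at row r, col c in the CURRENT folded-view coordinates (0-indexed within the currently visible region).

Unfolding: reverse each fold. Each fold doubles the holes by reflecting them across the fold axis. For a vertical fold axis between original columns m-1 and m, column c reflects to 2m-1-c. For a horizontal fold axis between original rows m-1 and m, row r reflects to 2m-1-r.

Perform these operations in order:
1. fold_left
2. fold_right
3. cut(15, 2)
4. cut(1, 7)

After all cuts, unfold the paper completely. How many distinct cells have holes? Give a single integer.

Answer: 8

Derivation:
Op 1 fold_left: fold axis v@16; visible region now rows[0,16) x cols[0,16) = 16x16
Op 2 fold_right: fold axis v@8; visible region now rows[0,16) x cols[8,16) = 16x8
Op 3 cut(15, 2): punch at orig (15,10); cuts so far [(15, 10)]; region rows[0,16) x cols[8,16) = 16x8
Op 4 cut(1, 7): punch at orig (1,15); cuts so far [(1, 15), (15, 10)]; region rows[0,16) x cols[8,16) = 16x8
Unfold 1 (reflect across v@8): 4 holes -> [(1, 0), (1, 15), (15, 5), (15, 10)]
Unfold 2 (reflect across v@16): 8 holes -> [(1, 0), (1, 15), (1, 16), (1, 31), (15, 5), (15, 10), (15, 21), (15, 26)]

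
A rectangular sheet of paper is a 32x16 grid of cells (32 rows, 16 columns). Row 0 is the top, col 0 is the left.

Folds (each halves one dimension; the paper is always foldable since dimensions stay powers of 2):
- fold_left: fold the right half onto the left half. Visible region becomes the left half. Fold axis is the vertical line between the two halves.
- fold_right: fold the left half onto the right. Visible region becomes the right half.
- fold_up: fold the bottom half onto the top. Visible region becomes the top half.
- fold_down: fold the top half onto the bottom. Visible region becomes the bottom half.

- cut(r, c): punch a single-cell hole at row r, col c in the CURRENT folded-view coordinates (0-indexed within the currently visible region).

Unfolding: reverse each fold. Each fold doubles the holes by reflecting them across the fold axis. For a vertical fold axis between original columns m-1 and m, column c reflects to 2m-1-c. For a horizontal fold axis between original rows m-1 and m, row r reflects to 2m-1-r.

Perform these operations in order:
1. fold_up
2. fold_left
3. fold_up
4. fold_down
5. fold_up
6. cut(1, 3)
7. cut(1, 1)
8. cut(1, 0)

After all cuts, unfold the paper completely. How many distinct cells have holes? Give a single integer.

Answer: 96

Derivation:
Op 1 fold_up: fold axis h@16; visible region now rows[0,16) x cols[0,16) = 16x16
Op 2 fold_left: fold axis v@8; visible region now rows[0,16) x cols[0,8) = 16x8
Op 3 fold_up: fold axis h@8; visible region now rows[0,8) x cols[0,8) = 8x8
Op 4 fold_down: fold axis h@4; visible region now rows[4,8) x cols[0,8) = 4x8
Op 5 fold_up: fold axis h@6; visible region now rows[4,6) x cols[0,8) = 2x8
Op 6 cut(1, 3): punch at orig (5,3); cuts so far [(5, 3)]; region rows[4,6) x cols[0,8) = 2x8
Op 7 cut(1, 1): punch at orig (5,1); cuts so far [(5, 1), (5, 3)]; region rows[4,6) x cols[0,8) = 2x8
Op 8 cut(1, 0): punch at orig (5,0); cuts so far [(5, 0), (5, 1), (5, 3)]; region rows[4,6) x cols[0,8) = 2x8
Unfold 1 (reflect across h@6): 6 holes -> [(5, 0), (5, 1), (5, 3), (6, 0), (6, 1), (6, 3)]
Unfold 2 (reflect across h@4): 12 holes -> [(1, 0), (1, 1), (1, 3), (2, 0), (2, 1), (2, 3), (5, 0), (5, 1), (5, 3), (6, 0), (6, 1), (6, 3)]
Unfold 3 (reflect across h@8): 24 holes -> [(1, 0), (1, 1), (1, 3), (2, 0), (2, 1), (2, 3), (5, 0), (5, 1), (5, 3), (6, 0), (6, 1), (6, 3), (9, 0), (9, 1), (9, 3), (10, 0), (10, 1), (10, 3), (13, 0), (13, 1), (13, 3), (14, 0), (14, 1), (14, 3)]
Unfold 4 (reflect across v@8): 48 holes -> [(1, 0), (1, 1), (1, 3), (1, 12), (1, 14), (1, 15), (2, 0), (2, 1), (2, 3), (2, 12), (2, 14), (2, 15), (5, 0), (5, 1), (5, 3), (5, 12), (5, 14), (5, 15), (6, 0), (6, 1), (6, 3), (6, 12), (6, 14), (6, 15), (9, 0), (9, 1), (9, 3), (9, 12), (9, 14), (9, 15), (10, 0), (10, 1), (10, 3), (10, 12), (10, 14), (10, 15), (13, 0), (13, 1), (13, 3), (13, 12), (13, 14), (13, 15), (14, 0), (14, 1), (14, 3), (14, 12), (14, 14), (14, 15)]
Unfold 5 (reflect across h@16): 96 holes -> [(1, 0), (1, 1), (1, 3), (1, 12), (1, 14), (1, 15), (2, 0), (2, 1), (2, 3), (2, 12), (2, 14), (2, 15), (5, 0), (5, 1), (5, 3), (5, 12), (5, 14), (5, 15), (6, 0), (6, 1), (6, 3), (6, 12), (6, 14), (6, 15), (9, 0), (9, 1), (9, 3), (9, 12), (9, 14), (9, 15), (10, 0), (10, 1), (10, 3), (10, 12), (10, 14), (10, 15), (13, 0), (13, 1), (13, 3), (13, 12), (13, 14), (13, 15), (14, 0), (14, 1), (14, 3), (14, 12), (14, 14), (14, 15), (17, 0), (17, 1), (17, 3), (17, 12), (17, 14), (17, 15), (18, 0), (18, 1), (18, 3), (18, 12), (18, 14), (18, 15), (21, 0), (21, 1), (21, 3), (21, 12), (21, 14), (21, 15), (22, 0), (22, 1), (22, 3), (22, 12), (22, 14), (22, 15), (25, 0), (25, 1), (25, 3), (25, 12), (25, 14), (25, 15), (26, 0), (26, 1), (26, 3), (26, 12), (26, 14), (26, 15), (29, 0), (29, 1), (29, 3), (29, 12), (29, 14), (29, 15), (30, 0), (30, 1), (30, 3), (30, 12), (30, 14), (30, 15)]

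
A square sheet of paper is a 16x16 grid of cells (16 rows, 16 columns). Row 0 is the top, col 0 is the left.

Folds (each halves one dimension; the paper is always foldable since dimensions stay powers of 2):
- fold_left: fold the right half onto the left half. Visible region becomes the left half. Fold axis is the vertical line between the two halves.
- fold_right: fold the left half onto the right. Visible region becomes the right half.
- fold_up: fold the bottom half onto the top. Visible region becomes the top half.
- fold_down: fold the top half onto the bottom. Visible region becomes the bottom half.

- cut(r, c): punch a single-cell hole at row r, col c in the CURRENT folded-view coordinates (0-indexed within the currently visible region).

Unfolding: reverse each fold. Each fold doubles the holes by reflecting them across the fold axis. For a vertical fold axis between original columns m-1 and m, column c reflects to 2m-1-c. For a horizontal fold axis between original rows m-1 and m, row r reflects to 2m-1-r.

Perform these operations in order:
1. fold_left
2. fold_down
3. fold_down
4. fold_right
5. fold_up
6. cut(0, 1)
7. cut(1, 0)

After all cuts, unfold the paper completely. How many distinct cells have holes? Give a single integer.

Op 1 fold_left: fold axis v@8; visible region now rows[0,16) x cols[0,8) = 16x8
Op 2 fold_down: fold axis h@8; visible region now rows[8,16) x cols[0,8) = 8x8
Op 3 fold_down: fold axis h@12; visible region now rows[12,16) x cols[0,8) = 4x8
Op 4 fold_right: fold axis v@4; visible region now rows[12,16) x cols[4,8) = 4x4
Op 5 fold_up: fold axis h@14; visible region now rows[12,14) x cols[4,8) = 2x4
Op 6 cut(0, 1): punch at orig (12,5); cuts so far [(12, 5)]; region rows[12,14) x cols[4,8) = 2x4
Op 7 cut(1, 0): punch at orig (13,4); cuts so far [(12, 5), (13, 4)]; region rows[12,14) x cols[4,8) = 2x4
Unfold 1 (reflect across h@14): 4 holes -> [(12, 5), (13, 4), (14, 4), (15, 5)]
Unfold 2 (reflect across v@4): 8 holes -> [(12, 2), (12, 5), (13, 3), (13, 4), (14, 3), (14, 4), (15, 2), (15, 5)]
Unfold 3 (reflect across h@12): 16 holes -> [(8, 2), (8, 5), (9, 3), (9, 4), (10, 3), (10, 4), (11, 2), (11, 5), (12, 2), (12, 5), (13, 3), (13, 4), (14, 3), (14, 4), (15, 2), (15, 5)]
Unfold 4 (reflect across h@8): 32 holes -> [(0, 2), (0, 5), (1, 3), (1, 4), (2, 3), (2, 4), (3, 2), (3, 5), (4, 2), (4, 5), (5, 3), (5, 4), (6, 3), (6, 4), (7, 2), (7, 5), (8, 2), (8, 5), (9, 3), (9, 4), (10, 3), (10, 4), (11, 2), (11, 5), (12, 2), (12, 5), (13, 3), (13, 4), (14, 3), (14, 4), (15, 2), (15, 5)]
Unfold 5 (reflect across v@8): 64 holes -> [(0, 2), (0, 5), (0, 10), (0, 13), (1, 3), (1, 4), (1, 11), (1, 12), (2, 3), (2, 4), (2, 11), (2, 12), (3, 2), (3, 5), (3, 10), (3, 13), (4, 2), (4, 5), (4, 10), (4, 13), (5, 3), (5, 4), (5, 11), (5, 12), (6, 3), (6, 4), (6, 11), (6, 12), (7, 2), (7, 5), (7, 10), (7, 13), (8, 2), (8, 5), (8, 10), (8, 13), (9, 3), (9, 4), (9, 11), (9, 12), (10, 3), (10, 4), (10, 11), (10, 12), (11, 2), (11, 5), (11, 10), (11, 13), (12, 2), (12, 5), (12, 10), (12, 13), (13, 3), (13, 4), (13, 11), (13, 12), (14, 3), (14, 4), (14, 11), (14, 12), (15, 2), (15, 5), (15, 10), (15, 13)]

Answer: 64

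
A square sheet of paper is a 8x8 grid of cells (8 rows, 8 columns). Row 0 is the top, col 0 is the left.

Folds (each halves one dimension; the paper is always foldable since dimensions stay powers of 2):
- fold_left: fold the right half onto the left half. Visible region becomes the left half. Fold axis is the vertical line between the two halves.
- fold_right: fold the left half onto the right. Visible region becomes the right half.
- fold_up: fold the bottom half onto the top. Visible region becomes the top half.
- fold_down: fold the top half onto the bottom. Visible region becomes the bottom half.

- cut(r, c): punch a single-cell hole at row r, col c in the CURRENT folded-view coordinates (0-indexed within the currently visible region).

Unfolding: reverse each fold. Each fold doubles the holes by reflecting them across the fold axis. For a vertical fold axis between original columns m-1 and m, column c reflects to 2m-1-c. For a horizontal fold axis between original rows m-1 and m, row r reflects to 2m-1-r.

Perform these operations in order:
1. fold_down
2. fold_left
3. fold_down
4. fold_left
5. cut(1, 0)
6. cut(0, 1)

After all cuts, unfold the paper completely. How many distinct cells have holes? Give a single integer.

Answer: 32

Derivation:
Op 1 fold_down: fold axis h@4; visible region now rows[4,8) x cols[0,8) = 4x8
Op 2 fold_left: fold axis v@4; visible region now rows[4,8) x cols[0,4) = 4x4
Op 3 fold_down: fold axis h@6; visible region now rows[6,8) x cols[0,4) = 2x4
Op 4 fold_left: fold axis v@2; visible region now rows[6,8) x cols[0,2) = 2x2
Op 5 cut(1, 0): punch at orig (7,0); cuts so far [(7, 0)]; region rows[6,8) x cols[0,2) = 2x2
Op 6 cut(0, 1): punch at orig (6,1); cuts so far [(6, 1), (7, 0)]; region rows[6,8) x cols[0,2) = 2x2
Unfold 1 (reflect across v@2): 4 holes -> [(6, 1), (6, 2), (7, 0), (7, 3)]
Unfold 2 (reflect across h@6): 8 holes -> [(4, 0), (4, 3), (5, 1), (5, 2), (6, 1), (6, 2), (7, 0), (7, 3)]
Unfold 3 (reflect across v@4): 16 holes -> [(4, 0), (4, 3), (4, 4), (4, 7), (5, 1), (5, 2), (5, 5), (5, 6), (6, 1), (6, 2), (6, 5), (6, 6), (7, 0), (7, 3), (7, 4), (7, 7)]
Unfold 4 (reflect across h@4): 32 holes -> [(0, 0), (0, 3), (0, 4), (0, 7), (1, 1), (1, 2), (1, 5), (1, 6), (2, 1), (2, 2), (2, 5), (2, 6), (3, 0), (3, 3), (3, 4), (3, 7), (4, 0), (4, 3), (4, 4), (4, 7), (5, 1), (5, 2), (5, 5), (5, 6), (6, 1), (6, 2), (6, 5), (6, 6), (7, 0), (7, 3), (7, 4), (7, 7)]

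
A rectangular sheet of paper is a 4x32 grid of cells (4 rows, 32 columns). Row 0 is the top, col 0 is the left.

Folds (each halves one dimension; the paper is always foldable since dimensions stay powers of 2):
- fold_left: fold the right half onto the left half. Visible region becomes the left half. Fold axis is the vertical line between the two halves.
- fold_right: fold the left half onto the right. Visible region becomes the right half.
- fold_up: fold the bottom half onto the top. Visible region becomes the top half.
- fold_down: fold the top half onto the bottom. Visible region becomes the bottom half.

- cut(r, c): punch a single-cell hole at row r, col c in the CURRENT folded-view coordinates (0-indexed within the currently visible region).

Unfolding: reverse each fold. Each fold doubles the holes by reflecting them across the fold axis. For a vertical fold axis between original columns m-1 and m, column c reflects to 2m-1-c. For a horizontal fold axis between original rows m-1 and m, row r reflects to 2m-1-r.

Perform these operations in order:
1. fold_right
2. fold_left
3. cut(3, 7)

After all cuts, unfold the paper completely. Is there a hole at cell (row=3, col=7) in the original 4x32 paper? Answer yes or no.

Answer: yes

Derivation:
Op 1 fold_right: fold axis v@16; visible region now rows[0,4) x cols[16,32) = 4x16
Op 2 fold_left: fold axis v@24; visible region now rows[0,4) x cols[16,24) = 4x8
Op 3 cut(3, 7): punch at orig (3,23); cuts so far [(3, 23)]; region rows[0,4) x cols[16,24) = 4x8
Unfold 1 (reflect across v@24): 2 holes -> [(3, 23), (3, 24)]
Unfold 2 (reflect across v@16): 4 holes -> [(3, 7), (3, 8), (3, 23), (3, 24)]
Holes: [(3, 7), (3, 8), (3, 23), (3, 24)]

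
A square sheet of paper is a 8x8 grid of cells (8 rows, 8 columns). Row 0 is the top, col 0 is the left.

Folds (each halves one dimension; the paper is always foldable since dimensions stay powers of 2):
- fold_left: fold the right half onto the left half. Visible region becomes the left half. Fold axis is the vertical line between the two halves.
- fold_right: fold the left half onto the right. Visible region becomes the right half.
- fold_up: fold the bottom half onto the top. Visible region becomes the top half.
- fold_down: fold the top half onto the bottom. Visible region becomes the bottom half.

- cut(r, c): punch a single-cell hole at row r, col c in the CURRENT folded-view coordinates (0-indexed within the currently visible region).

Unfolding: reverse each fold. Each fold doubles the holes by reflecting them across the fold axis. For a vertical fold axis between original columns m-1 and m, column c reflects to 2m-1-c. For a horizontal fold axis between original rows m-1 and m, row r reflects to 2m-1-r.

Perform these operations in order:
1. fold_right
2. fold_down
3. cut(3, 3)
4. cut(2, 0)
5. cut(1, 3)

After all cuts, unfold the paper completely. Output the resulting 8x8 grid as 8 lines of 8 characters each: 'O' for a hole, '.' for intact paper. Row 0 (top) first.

Answer: O......O
...OO...
O......O
........
........
O......O
...OO...
O......O

Derivation:
Op 1 fold_right: fold axis v@4; visible region now rows[0,8) x cols[4,8) = 8x4
Op 2 fold_down: fold axis h@4; visible region now rows[4,8) x cols[4,8) = 4x4
Op 3 cut(3, 3): punch at orig (7,7); cuts so far [(7, 7)]; region rows[4,8) x cols[4,8) = 4x4
Op 4 cut(2, 0): punch at orig (6,4); cuts so far [(6, 4), (7, 7)]; region rows[4,8) x cols[4,8) = 4x4
Op 5 cut(1, 3): punch at orig (5,7); cuts so far [(5, 7), (6, 4), (7, 7)]; region rows[4,8) x cols[4,8) = 4x4
Unfold 1 (reflect across h@4): 6 holes -> [(0, 7), (1, 4), (2, 7), (5, 7), (6, 4), (7, 7)]
Unfold 2 (reflect across v@4): 12 holes -> [(0, 0), (0, 7), (1, 3), (1, 4), (2, 0), (2, 7), (5, 0), (5, 7), (6, 3), (6, 4), (7, 0), (7, 7)]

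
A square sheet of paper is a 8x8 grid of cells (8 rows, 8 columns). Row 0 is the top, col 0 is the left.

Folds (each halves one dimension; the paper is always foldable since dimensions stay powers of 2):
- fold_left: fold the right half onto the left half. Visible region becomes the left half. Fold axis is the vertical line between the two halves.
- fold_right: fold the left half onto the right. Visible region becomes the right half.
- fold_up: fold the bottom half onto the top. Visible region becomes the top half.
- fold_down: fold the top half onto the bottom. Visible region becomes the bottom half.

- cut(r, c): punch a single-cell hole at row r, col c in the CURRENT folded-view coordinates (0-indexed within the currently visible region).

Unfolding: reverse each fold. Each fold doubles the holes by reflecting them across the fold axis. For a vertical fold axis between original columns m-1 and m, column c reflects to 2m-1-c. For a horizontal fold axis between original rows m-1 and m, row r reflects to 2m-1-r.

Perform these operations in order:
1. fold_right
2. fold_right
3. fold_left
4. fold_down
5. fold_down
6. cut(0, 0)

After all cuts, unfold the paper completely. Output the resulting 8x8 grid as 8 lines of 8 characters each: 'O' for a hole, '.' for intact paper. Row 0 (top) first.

Op 1 fold_right: fold axis v@4; visible region now rows[0,8) x cols[4,8) = 8x4
Op 2 fold_right: fold axis v@6; visible region now rows[0,8) x cols[6,8) = 8x2
Op 3 fold_left: fold axis v@7; visible region now rows[0,8) x cols[6,7) = 8x1
Op 4 fold_down: fold axis h@4; visible region now rows[4,8) x cols[6,7) = 4x1
Op 5 fold_down: fold axis h@6; visible region now rows[6,8) x cols[6,7) = 2x1
Op 6 cut(0, 0): punch at orig (6,6); cuts so far [(6, 6)]; region rows[6,8) x cols[6,7) = 2x1
Unfold 1 (reflect across h@6): 2 holes -> [(5, 6), (6, 6)]
Unfold 2 (reflect across h@4): 4 holes -> [(1, 6), (2, 6), (5, 6), (6, 6)]
Unfold 3 (reflect across v@7): 8 holes -> [(1, 6), (1, 7), (2, 6), (2, 7), (5, 6), (5, 7), (6, 6), (6, 7)]
Unfold 4 (reflect across v@6): 16 holes -> [(1, 4), (1, 5), (1, 6), (1, 7), (2, 4), (2, 5), (2, 6), (2, 7), (5, 4), (5, 5), (5, 6), (5, 7), (6, 4), (6, 5), (6, 6), (6, 7)]
Unfold 5 (reflect across v@4): 32 holes -> [(1, 0), (1, 1), (1, 2), (1, 3), (1, 4), (1, 5), (1, 6), (1, 7), (2, 0), (2, 1), (2, 2), (2, 3), (2, 4), (2, 5), (2, 6), (2, 7), (5, 0), (5, 1), (5, 2), (5, 3), (5, 4), (5, 5), (5, 6), (5, 7), (6, 0), (6, 1), (6, 2), (6, 3), (6, 4), (6, 5), (6, 6), (6, 7)]

Answer: ........
OOOOOOOO
OOOOOOOO
........
........
OOOOOOOO
OOOOOOOO
........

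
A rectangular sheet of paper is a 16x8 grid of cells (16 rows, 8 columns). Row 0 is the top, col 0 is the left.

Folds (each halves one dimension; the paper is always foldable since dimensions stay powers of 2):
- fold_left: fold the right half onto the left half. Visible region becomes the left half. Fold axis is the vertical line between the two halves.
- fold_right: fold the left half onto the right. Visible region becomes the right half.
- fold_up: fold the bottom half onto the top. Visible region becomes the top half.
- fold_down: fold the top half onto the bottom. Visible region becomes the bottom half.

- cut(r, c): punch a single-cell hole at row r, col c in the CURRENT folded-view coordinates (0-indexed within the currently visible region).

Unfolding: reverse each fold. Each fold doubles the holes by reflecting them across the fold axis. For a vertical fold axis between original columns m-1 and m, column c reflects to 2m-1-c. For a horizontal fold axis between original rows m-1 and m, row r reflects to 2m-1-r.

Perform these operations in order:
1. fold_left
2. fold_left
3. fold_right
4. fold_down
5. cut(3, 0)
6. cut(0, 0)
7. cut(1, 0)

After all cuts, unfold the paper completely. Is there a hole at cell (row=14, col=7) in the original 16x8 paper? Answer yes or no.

Op 1 fold_left: fold axis v@4; visible region now rows[0,16) x cols[0,4) = 16x4
Op 2 fold_left: fold axis v@2; visible region now rows[0,16) x cols[0,2) = 16x2
Op 3 fold_right: fold axis v@1; visible region now rows[0,16) x cols[1,2) = 16x1
Op 4 fold_down: fold axis h@8; visible region now rows[8,16) x cols[1,2) = 8x1
Op 5 cut(3, 0): punch at orig (11,1); cuts so far [(11, 1)]; region rows[8,16) x cols[1,2) = 8x1
Op 6 cut(0, 0): punch at orig (8,1); cuts so far [(8, 1), (11, 1)]; region rows[8,16) x cols[1,2) = 8x1
Op 7 cut(1, 0): punch at orig (9,1); cuts so far [(8, 1), (9, 1), (11, 1)]; region rows[8,16) x cols[1,2) = 8x1
Unfold 1 (reflect across h@8): 6 holes -> [(4, 1), (6, 1), (7, 1), (8, 1), (9, 1), (11, 1)]
Unfold 2 (reflect across v@1): 12 holes -> [(4, 0), (4, 1), (6, 0), (6, 1), (7, 0), (7, 1), (8, 0), (8, 1), (9, 0), (9, 1), (11, 0), (11, 1)]
Unfold 3 (reflect across v@2): 24 holes -> [(4, 0), (4, 1), (4, 2), (4, 3), (6, 0), (6, 1), (6, 2), (6, 3), (7, 0), (7, 1), (7, 2), (7, 3), (8, 0), (8, 1), (8, 2), (8, 3), (9, 0), (9, 1), (9, 2), (9, 3), (11, 0), (11, 1), (11, 2), (11, 3)]
Unfold 4 (reflect across v@4): 48 holes -> [(4, 0), (4, 1), (4, 2), (4, 3), (4, 4), (4, 5), (4, 6), (4, 7), (6, 0), (6, 1), (6, 2), (6, 3), (6, 4), (6, 5), (6, 6), (6, 7), (7, 0), (7, 1), (7, 2), (7, 3), (7, 4), (7, 5), (7, 6), (7, 7), (8, 0), (8, 1), (8, 2), (8, 3), (8, 4), (8, 5), (8, 6), (8, 7), (9, 0), (9, 1), (9, 2), (9, 3), (9, 4), (9, 5), (9, 6), (9, 7), (11, 0), (11, 1), (11, 2), (11, 3), (11, 4), (11, 5), (11, 6), (11, 7)]
Holes: [(4, 0), (4, 1), (4, 2), (4, 3), (4, 4), (4, 5), (4, 6), (4, 7), (6, 0), (6, 1), (6, 2), (6, 3), (6, 4), (6, 5), (6, 6), (6, 7), (7, 0), (7, 1), (7, 2), (7, 3), (7, 4), (7, 5), (7, 6), (7, 7), (8, 0), (8, 1), (8, 2), (8, 3), (8, 4), (8, 5), (8, 6), (8, 7), (9, 0), (9, 1), (9, 2), (9, 3), (9, 4), (9, 5), (9, 6), (9, 7), (11, 0), (11, 1), (11, 2), (11, 3), (11, 4), (11, 5), (11, 6), (11, 7)]

Answer: no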